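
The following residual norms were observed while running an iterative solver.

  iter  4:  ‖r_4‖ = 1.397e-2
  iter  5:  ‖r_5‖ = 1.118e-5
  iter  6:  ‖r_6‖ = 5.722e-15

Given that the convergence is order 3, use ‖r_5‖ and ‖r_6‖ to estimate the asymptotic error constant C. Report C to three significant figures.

4.09

C ≈ ‖r_6‖ / ‖r_5‖^3
  = 5.722e-15 / (1.118e-5)^3
  = 5.722e-15 / 1.39742e-15 ≈ 4.0947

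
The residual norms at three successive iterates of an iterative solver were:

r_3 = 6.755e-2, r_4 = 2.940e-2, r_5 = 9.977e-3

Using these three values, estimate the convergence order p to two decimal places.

1.30

p ≈ ln(r_5/r_4) / ln(r_4/r_3)
  = ln(9.977e-3/2.940e-2) / ln(2.940e-2/6.755e-2)
  = ln(0.339354) / ln(0.435233)
  = -1.08071 / -0.83187 ≈ 1.29913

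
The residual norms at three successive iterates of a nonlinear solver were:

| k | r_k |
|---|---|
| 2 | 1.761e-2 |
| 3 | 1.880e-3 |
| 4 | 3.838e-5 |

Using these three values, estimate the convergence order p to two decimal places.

1.74

p ≈ ln(r_4/r_3) / ln(r_3/r_2)
  = ln(3.838e-5/1.880e-3) / ln(1.880e-3/1.761e-2)
  = ln(0.0204149) / ln(0.106758)
  = -3.89149 / -2.23719 ≈ 1.73945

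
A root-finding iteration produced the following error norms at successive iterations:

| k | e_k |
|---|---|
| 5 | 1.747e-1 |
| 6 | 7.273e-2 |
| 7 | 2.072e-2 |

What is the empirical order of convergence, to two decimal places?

p ≈ ln(e_7/e_6) / ln(e_6/e_5)
  = ln(2.072e-2/7.273e-2) / ln(7.273e-2/1.747e-1)
  = ln(0.284889) / ln(0.416314)
  = -1.25566 / -0.87632 ≈ 1.43288

1.43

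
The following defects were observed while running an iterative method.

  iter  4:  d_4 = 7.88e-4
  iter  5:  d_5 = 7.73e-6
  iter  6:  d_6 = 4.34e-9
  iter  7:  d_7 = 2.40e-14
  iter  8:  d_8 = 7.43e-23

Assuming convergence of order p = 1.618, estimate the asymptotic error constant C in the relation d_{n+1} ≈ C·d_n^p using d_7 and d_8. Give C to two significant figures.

0.81

C ≈ d_8 / d_7^1.618
  = 7.43e-23 / (2.40e-14)^1.618
  = 7.43e-23 / 9.18717e-23 ≈ 0.80874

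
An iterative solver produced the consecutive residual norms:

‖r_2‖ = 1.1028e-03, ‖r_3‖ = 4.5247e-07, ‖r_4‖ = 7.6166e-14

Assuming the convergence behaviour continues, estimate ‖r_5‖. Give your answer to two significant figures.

2.2e-27

First estimate the order: p ≈ ln(‖r_4‖/‖r_3‖) / ln(‖r_3‖/‖r_2‖) = ln(7.6166e-14/4.5247e-07)/ln(4.5247e-07/1.1028e-03) = ln(1.68334e-07)/ln(0.000410292) ≈ 2.0000.
Then ‖r_5‖ ≈ ‖r_4‖·(‖r_4‖/‖r_3‖)^p = 7.6166e-14·(1.68334e-07)^2.0000 = 7.6166e-14·2.83363e-14 ≈ 2.158e-27.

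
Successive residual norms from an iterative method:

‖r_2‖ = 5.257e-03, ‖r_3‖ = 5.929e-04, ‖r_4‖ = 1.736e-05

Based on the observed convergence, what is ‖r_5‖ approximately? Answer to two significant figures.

First estimate the order: p ≈ ln(‖r_4‖/‖r_3‖) / ln(‖r_3‖/‖r_2‖) = ln(1.736e-05/5.929e-04)/ln(5.929e-04/5.257e-03) = ln(0.0292798)/ln(0.112783) ≈ 1.6180.
Then ‖r_5‖ ≈ ‖r_4‖·(‖r_4‖/‖r_3‖)^p = 1.736e-05·(0.0292798)^1.6180 = 1.736e-05·0.00330299 ≈ 5.734e-08.

5.7e-8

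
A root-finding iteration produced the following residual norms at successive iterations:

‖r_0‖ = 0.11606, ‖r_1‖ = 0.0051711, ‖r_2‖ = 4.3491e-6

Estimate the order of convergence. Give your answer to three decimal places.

p ≈ ln(‖r_2‖/‖r_1‖) / ln(‖r_1‖/‖r_0‖)
  = ln(4.3491e-6/0.0051711) / ln(0.0051711/0.11606)
  = ln(0.00084104) / ln(0.0445554)
  = -7.080871 / -3.111022 ≈ 2.276059

2.276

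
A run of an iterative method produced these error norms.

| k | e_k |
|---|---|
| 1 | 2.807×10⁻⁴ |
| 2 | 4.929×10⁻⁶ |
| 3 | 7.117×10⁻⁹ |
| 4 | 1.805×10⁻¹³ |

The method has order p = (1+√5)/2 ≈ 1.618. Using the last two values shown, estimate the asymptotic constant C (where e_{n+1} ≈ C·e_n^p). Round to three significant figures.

C ≈ e_4 / e_3^1.618
  = 1.805×10⁻¹³ / (7.117×10⁻⁹)^1.618
  = 1.805×10⁻¹³ / 6.5617e-14 ≈ 2.7508

2.75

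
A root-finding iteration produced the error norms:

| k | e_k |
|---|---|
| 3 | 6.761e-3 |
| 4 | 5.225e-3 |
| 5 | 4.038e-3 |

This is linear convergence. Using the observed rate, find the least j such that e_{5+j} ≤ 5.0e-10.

62

Rate ρ ≈ e_5/e_4 = 4.038e-3/5.225e-3 = 0.7728.
After j more steps, e_{5+j} ≈ 4.038e-3·ρ^j; need ρ^j ≤ 5.0e-10/4.038e-3 = 1.23824e-07.
j ≥ ln(1.23824e-07)/ln(0.7728) = -15.9044/-0.25773 = 61.710.
So 62 more iterations are needed.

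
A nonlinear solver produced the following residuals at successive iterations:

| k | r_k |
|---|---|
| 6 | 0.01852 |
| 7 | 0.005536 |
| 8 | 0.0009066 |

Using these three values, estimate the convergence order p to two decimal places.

p ≈ ln(r_8/r_7) / ln(r_7/r_6)
  = ln(0.0009066/0.005536) / ln(0.005536/0.01852)
  = ln(0.163764) / ln(0.29892)
  = -1.80933 / -1.20758 ≈ 1.49831

1.50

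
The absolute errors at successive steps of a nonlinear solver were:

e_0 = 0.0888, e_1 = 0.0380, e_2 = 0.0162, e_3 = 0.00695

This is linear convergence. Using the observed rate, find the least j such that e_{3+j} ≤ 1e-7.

14

Rate ρ ≈ e_3/e_2 = 0.00695/0.0162 = 0.4290.
After j more steps, e_{3+j} ≈ 0.00695·ρ^j; need ρ^j ≤ 1e-7/0.00695 = 1.43885e-05.
j ≥ ln(1.43885e-05)/ln(0.4290) = -11.1491/-0.84630 = 13.174.
So 14 more iterations are needed.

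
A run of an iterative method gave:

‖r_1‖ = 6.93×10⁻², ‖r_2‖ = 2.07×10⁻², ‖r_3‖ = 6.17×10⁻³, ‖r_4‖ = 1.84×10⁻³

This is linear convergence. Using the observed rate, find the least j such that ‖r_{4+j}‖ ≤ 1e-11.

Rate ρ ≈ ‖r_4‖/‖r_3‖ = 1.84×10⁻³/6.17×10⁻³ = 0.2982.
After j more steps, ‖r_{4+j}‖ ≈ 1.84×10⁻³·ρ^j; need ρ^j ≤ 1e-11/1.84×10⁻³ = 5.43478e-09.
j ≥ ln(5.43478e-09)/ln(0.2982) = -19.0304/-1.20999 = 15.728.
So 16 more iterations are needed.

16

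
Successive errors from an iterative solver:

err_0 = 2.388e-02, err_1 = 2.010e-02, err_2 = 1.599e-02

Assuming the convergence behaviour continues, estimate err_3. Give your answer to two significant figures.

First estimate the order: p ≈ ln(err_2/err_1) / ln(err_1/err_0) = ln(1.599e-02/2.010e-02)/ln(2.010e-02/2.388e-02) = ln(0.795522)/ln(0.841709) ≈ 1.3275.
Then err_3 ≈ err_2·(err_2/err_1)^p = 1.599e-02·(0.795522)^1.3275 = 1.599e-02·0.738101 ≈ 0.0118.

1.2e-2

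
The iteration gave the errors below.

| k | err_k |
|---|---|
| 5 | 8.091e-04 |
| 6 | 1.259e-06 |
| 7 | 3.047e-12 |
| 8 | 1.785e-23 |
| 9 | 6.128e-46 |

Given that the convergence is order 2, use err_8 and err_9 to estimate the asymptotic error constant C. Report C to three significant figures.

C ≈ err_9 / err_8^2
  = 6.128e-46 / (1.785e-23)^2
  = 6.128e-46 / 3.18623e-46 ≈ 1.9233

1.92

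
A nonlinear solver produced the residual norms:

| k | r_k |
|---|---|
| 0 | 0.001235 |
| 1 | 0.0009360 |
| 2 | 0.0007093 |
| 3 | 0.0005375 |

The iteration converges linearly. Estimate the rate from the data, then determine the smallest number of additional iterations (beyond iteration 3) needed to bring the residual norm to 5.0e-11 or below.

Rate ρ ≈ r_3/r_2 = 0.0005375/0.0007093 = 0.7578.
After j more steps, r_{3+j} ≈ 0.0005375·ρ^j; need ρ^j ≤ 5.0e-11/0.0005375 = 9.30233e-08.
j ≥ ln(9.30233e-08)/ln(0.7578) = -16.1904/-0.27734 = 58.377.
So 59 more iterations are needed.

59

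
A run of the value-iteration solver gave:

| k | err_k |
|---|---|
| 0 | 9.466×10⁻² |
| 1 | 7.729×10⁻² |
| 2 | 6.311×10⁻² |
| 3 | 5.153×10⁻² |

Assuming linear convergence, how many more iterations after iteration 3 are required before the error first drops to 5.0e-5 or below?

Rate ρ ≈ err_3/err_2 = 5.153×10⁻²/6.311×10⁻² = 0.8165.
After j more steps, err_{3+j} ≈ 5.153×10⁻²·ρ^j; need ρ^j ≤ 5.0e-5/5.153×10⁻² = 0.000970309.
j ≥ ln(0.000970309)/ln(0.8165) = -6.9379/-0.20273 = 34.222.
So 35 more iterations are needed.

35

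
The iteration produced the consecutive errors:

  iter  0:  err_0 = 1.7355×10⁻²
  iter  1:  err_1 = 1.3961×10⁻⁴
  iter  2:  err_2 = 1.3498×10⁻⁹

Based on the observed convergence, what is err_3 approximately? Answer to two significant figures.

1.3e-21

First estimate the order: p ≈ ln(err_2/err_1) / ln(err_1/err_0) = ln(1.3498×10⁻⁹/1.3961×10⁻⁴)/ln(1.3961×10⁻⁴/1.7355×10⁻²) = ln(9.66836e-06)/ln(0.00804437) ≈ 2.3942.
Then err_3 ≈ err_2·(err_2/err_1)^p = 1.3498×10⁻⁹·(9.66836e-06)^2.3942 = 1.3498×10⁻⁹·9.86124e-13 ≈ 1.331e-21.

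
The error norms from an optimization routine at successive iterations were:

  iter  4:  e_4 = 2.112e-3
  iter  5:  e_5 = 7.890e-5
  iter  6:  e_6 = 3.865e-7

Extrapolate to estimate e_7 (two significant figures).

7.1e-11

First estimate the order: p ≈ ln(e_6/e_5) / ln(e_5/e_4) = ln(3.865e-7/7.890e-5)/ln(7.890e-5/2.112e-3) = ln(0.00489861)/ln(0.037358) ≈ 1.6180.
Then e_7 ≈ e_6·(e_6/e_5)^p = 3.865e-7·(0.00489861)^1.6180 = 3.865e-7·0.000183037 ≈ 7.074e-11.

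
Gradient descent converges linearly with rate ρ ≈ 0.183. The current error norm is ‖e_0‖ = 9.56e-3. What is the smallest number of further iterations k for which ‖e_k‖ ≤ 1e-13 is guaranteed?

15

After k steps, ‖e_k‖ ≈ 9.56e-3·0.183^k.
Need 0.183^k ≤ 1e-13/9.56e-3 = 1.04603e-11.
k ≥ ln(1.04603e-11)/ln(0.183) = -25.2834/-1.69827 = 14.888.
Smallest integer k = 15.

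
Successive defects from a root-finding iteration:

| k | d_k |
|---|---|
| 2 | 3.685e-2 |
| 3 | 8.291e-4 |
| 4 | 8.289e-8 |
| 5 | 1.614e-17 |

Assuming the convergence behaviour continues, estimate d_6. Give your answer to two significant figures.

First estimate the order: p ≈ ln(d_5/d_4) / ln(d_4/d_3) = ln(1.614e-17/8.289e-8)/ln(8.289e-8/8.291e-4) = ln(1.94716e-10)/ln(9.99759e-05) ≈ 2.4276.
Then d_6 ≈ d_5·(d_5/d_4)^p = 1.614e-17·(1.94716e-10)^2.4276 = 1.614e-17·2.67025e-24 ≈ 4.31e-41.

4.3e-41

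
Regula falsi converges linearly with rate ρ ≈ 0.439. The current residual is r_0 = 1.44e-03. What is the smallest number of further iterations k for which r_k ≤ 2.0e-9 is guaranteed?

After k steps, r_k ≈ 1.44e-03·0.439^k.
Need 0.439^k ≤ 2.0e-9/1.44e-03 = 1.38889e-06.
k ≥ ln(1.38889e-06)/ln(0.439) = -13.4870/-0.82326 = 16.382.
Smallest integer k = 17.

17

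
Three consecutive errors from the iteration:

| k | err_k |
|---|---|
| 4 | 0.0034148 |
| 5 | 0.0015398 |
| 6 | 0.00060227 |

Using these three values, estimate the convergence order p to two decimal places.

p ≈ ln(err_6/err_5) / ln(err_5/err_4)
  = ln(0.00060227/0.0015398) / ln(0.0015398/0.0034148)
  = ln(0.391135) / ln(0.45092)
  = -0.93870 / -0.79647 ≈ 1.17858

1.18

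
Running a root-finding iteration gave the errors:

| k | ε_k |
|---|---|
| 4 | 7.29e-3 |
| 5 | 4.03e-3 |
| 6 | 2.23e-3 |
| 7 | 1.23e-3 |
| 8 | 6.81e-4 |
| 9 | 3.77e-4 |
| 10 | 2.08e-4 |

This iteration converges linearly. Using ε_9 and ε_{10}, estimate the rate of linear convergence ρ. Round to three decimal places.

0.552

ρ ≈ ε_{10}/ε_9 = 2.08e-4/3.77e-4 = 0.55172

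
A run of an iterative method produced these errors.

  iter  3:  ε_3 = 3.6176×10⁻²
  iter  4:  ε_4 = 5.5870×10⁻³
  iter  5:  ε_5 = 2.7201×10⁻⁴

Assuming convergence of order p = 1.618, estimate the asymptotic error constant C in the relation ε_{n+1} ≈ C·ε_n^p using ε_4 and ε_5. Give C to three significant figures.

1.20

C ≈ ε_5 / ε_4^1.618
  = 2.7201×10⁻⁴ / (5.5870×10⁻³)^1.618
  = 2.7201×10⁻⁴ / 0.000226431 ≈ 1.2013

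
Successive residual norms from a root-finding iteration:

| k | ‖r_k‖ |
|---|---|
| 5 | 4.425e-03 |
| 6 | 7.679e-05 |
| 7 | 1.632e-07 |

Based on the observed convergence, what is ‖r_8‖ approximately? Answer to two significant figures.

First estimate the order: p ≈ ln(‖r_7‖/‖r_6‖) / ln(‖r_6‖/‖r_5‖) = ln(1.632e-07/7.679e-05)/ln(7.679e-05/4.425e-03) = ln(0.00212528)/ln(0.0173537) ≈ 1.5180.
Then ‖r_8‖ ≈ ‖r_7‖·(‖r_7‖/‖r_6‖)^p = 1.632e-07·(0.00212528)^1.5180 = 1.632e-07·8.77037e-05 ≈ 1.431e-11.

1.4e-11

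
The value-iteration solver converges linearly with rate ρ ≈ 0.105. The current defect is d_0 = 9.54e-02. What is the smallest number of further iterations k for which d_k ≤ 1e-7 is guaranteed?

7

After k steps, d_k ≈ 9.54e-02·0.105^k.
Need 0.105^k ≤ 1e-7/9.54e-02 = 1.04822e-06.
k ≥ ln(1.04822e-06)/ln(0.105) = -13.7684/-2.25379 = 6.109.
Smallest integer k = 7.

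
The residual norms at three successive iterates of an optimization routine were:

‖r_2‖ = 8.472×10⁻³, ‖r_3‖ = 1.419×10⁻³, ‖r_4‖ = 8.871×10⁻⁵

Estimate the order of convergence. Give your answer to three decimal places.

1.552

p ≈ ln(‖r_4‖/‖r_3‖) / ln(‖r_3‖/‖r_2‖)
  = ln(8.871×10⁻⁵/1.419×10⁻³) / ln(1.419×10⁻³/8.472×10⁻³)
  = ln(0.0625159) / ln(0.167493)
  = -2.772334 / -1.786814 ≈ 1.551552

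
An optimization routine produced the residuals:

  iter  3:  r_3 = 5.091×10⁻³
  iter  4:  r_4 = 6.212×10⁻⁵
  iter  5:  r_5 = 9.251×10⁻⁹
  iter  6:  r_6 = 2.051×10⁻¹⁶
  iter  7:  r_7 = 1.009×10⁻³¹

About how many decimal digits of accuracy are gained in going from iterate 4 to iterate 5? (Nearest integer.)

Digits gained ≈ log₁₀(r_4/r_5) = log₁₀(6.212×10⁻⁵/9.251×10⁻⁹) = log₁₀(6714.95) ≈ 3.827.

4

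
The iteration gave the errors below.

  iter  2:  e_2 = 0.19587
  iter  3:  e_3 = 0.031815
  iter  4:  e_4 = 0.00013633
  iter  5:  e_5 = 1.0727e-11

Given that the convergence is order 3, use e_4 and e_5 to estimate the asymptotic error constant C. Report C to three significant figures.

4.23

C ≈ e_5 / e_4^3
  = 1.0727e-11 / (0.00013633)^3
  = 1.0727e-11 / 2.53381e-12 ≈ 4.2335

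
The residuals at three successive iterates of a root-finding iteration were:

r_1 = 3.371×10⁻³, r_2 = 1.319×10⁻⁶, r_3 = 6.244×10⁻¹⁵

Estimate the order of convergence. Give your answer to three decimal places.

p ≈ ln(r_3/r_2) / ln(r_2/r_1)
  = ln(6.244×10⁻¹⁵/1.319×10⁻⁶) / ln(1.319×10⁻⁶/3.371×10⁻³)
  = ln(4.73389e-09) / ln(0.000391279)
  = -19.168519 / -7.846090 ≈ 2.443066

2.443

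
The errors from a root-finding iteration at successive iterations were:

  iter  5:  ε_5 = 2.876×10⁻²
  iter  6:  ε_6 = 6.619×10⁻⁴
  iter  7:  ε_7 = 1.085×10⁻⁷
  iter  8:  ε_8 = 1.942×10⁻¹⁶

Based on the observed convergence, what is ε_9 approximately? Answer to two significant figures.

1.2e-36

First estimate the order: p ≈ ln(ε_8/ε_7) / ln(ε_7/ε_6) = ln(1.942×10⁻¹⁶/1.085×10⁻⁷)/ln(1.085×10⁻⁷/6.619×10⁻⁴) = ln(1.78986e-09)/ln(0.000163922) ≈ 2.3108.
Then ε_9 ≈ ε_8·(ε_8/ε_7)^p = 1.942×10⁻¹⁶·(1.78986e-09)^2.3108 = 1.942×10⁻¹⁶·6.12371e-21 ≈ 1.189e-36.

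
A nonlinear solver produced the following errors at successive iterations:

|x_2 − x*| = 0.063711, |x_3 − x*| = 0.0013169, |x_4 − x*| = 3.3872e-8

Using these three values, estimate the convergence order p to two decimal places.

2.72

p ≈ ln(|x_4 − x*|/|x_3 − x*|) / ln(|x_3 − x*|/|x_2 − x*|)
  = ln(3.3872e-8/0.0013169) / ln(0.0013169/0.063711)
  = ln(2.5721e-05) / ln(0.0206699)
  = -10.56820 / -3.87908 ≈ 2.72441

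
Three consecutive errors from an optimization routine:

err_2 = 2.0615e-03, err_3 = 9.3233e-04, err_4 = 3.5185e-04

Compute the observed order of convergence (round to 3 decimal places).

p ≈ ln(err_4/err_3) / ln(err_3/err_2)
  = ln(3.5185e-04/9.3233e-04) / ln(9.3233e-04/2.0615e-03)
  = ln(0.377388) / ln(0.452258)
  = -0.974481 / -0.793502 ≈ 1.228076

1.228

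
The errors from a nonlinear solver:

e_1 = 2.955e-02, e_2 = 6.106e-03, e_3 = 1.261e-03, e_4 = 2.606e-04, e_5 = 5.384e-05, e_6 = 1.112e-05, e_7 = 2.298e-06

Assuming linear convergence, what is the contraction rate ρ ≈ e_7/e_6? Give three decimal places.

0.207

ρ ≈ e_7/e_6 = 2.298e-06/1.112e-05 = 0.20665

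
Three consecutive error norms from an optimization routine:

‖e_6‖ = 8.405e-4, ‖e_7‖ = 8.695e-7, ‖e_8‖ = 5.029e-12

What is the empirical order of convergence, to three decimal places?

p ≈ ln(‖e_8‖/‖e_7‖) / ln(‖e_7‖/‖e_6‖)
  = ln(5.029e-12/8.695e-7) / ln(8.695e-7/8.405e-4)
  = ln(5.78378e-06) / ln(0.0010345)
  = -12.060453 / -6.873837 ≈ 1.754545

1.755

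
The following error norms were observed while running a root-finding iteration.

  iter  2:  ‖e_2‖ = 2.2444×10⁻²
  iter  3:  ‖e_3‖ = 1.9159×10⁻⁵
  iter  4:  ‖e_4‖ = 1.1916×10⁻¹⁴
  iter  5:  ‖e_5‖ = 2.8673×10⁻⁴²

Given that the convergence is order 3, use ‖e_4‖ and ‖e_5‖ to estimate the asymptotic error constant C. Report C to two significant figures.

C ≈ ‖e_5‖ / ‖e_4‖^3
  = 2.8673×10⁻⁴² / (1.1916×10⁻¹⁴)^3
  = 2.8673×10⁻⁴² / 1.69197e-42 ≈ 1.6947

1.7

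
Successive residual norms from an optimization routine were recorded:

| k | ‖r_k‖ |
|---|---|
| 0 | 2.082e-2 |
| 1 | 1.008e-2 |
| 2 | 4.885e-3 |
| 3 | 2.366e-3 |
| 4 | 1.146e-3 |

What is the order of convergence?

1

Consecutive ratios: ‖r_4‖/‖r_3‖ = 1.146e-3/2.366e-3 = 0.484362, ‖r_3‖/‖r_2‖ = 2.366e-3/4.885e-3 = 0.48434.
p ≈ ln(0.484362)/ln(0.48434) = -0.7249/-0.7250 ≈ 1.00.
So the convergence is linear (order 1).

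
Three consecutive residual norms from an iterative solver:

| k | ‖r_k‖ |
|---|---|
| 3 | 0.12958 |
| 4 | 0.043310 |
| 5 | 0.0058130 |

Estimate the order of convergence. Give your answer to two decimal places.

1.83

p ≈ ln(‖r_5‖/‖r_4‖) / ln(‖r_4‖/‖r_3‖)
  = ln(0.0058130/0.043310) / ln(0.043310/0.12958)
  = ln(0.134218) / ln(0.334234)
  = -2.00829 / -1.09591 ≈ 1.83253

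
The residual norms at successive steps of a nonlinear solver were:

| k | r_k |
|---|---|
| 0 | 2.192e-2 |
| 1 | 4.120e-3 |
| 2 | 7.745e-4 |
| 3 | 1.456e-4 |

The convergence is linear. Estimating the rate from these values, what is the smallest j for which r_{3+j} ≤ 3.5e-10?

Rate ρ ≈ r_3/r_2 = 1.456e-4/7.745e-4 = 0.1880.
After j more steps, r_{3+j} ≈ 1.456e-4·ρ^j; need ρ^j ≤ 3.5e-10/1.456e-4 = 2.40385e-06.
j ≥ ln(2.40385e-06)/ln(0.1880) = -12.9384/-1.67131 = 7.741.
So 8 more iterations are needed.

8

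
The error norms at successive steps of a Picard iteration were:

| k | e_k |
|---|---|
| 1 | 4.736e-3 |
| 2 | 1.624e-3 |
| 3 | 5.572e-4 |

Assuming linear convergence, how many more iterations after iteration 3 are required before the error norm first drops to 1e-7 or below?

9

Rate ρ ≈ e_3/e_2 = 5.572e-4/1.624e-3 = 0.3431.
After j more steps, e_{3+j} ≈ 5.572e-4·ρ^j; need ρ^j ≤ 1e-7/5.572e-4 = 0.000179469.
j ≥ ln(0.000179469)/ln(0.3431) = -8.6255/-1.06973 = 8.063.
So 9 more iterations are needed.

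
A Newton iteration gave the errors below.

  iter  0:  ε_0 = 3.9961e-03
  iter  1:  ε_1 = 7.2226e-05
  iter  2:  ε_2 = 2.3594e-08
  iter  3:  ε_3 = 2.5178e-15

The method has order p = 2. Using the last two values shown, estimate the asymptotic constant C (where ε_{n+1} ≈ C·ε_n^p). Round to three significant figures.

4.52

C ≈ ε_3 / ε_2^2
  = 2.5178e-15 / (2.3594e-08)^2
  = 2.5178e-15 / 5.56677e-16 ≈ 4.5229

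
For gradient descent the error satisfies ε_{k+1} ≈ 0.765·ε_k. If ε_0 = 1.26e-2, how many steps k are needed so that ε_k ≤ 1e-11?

79

After k steps, ε_k ≈ 1.26e-2·0.765^k.
Need 0.765^k ≤ 1e-11/1.26e-2 = 7.93651e-10.
k ≥ ln(7.93651e-10)/ln(0.765) = -20.9544/-0.26788 = 78.223.
Smallest integer k = 79.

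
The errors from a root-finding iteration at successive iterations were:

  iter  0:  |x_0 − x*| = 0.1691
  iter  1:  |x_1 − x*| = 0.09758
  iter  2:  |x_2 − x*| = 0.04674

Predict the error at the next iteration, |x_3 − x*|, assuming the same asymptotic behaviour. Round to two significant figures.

First estimate the order: p ≈ ln(|x_2 − x*|/|x_1 − x*|) / ln(|x_1 − x*|/|x_0 − x*|) = ln(0.04674/0.09758)/ln(0.09758/0.1691) = ln(0.478992)/ln(0.577055) ≈ 1.3388.
Then |x_3 − x*| ≈ |x_2 − x*|·(|x_2 − x*|/|x_1 − x*|)^p = 0.04674·(0.478992)^1.3388 = 0.04674·0.37327 ≈ 0.01745.

1.7e-2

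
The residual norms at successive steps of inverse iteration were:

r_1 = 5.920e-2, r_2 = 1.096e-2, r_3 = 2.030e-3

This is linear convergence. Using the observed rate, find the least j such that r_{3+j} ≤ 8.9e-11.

Rate ρ ≈ r_3/r_2 = 2.030e-3/1.096e-2 = 0.1852.
After j more steps, r_{3+j} ≈ 2.030e-3·ρ^j; need ρ^j ≤ 8.9e-11/2.030e-3 = 4.38424e-08.
j ≥ ln(4.38424e-08)/ln(0.1852) = -16.9427/-1.68632 = 10.047.
So 11 more iterations are needed.

11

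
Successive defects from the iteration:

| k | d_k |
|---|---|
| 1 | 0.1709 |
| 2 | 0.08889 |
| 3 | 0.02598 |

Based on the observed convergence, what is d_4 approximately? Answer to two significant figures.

2.6e-3

First estimate the order: p ≈ ln(d_3/d_2) / ln(d_2/d_1) = ln(0.02598/0.08889)/ln(0.08889/0.1709) = ln(0.292271)/ln(0.520129) ≈ 1.8818.
Then d_4 ≈ d_3·(d_3/d_2)^p = 0.02598·(0.292271)^1.8818 = 0.02598·0.0987906 ≈ 0.002567.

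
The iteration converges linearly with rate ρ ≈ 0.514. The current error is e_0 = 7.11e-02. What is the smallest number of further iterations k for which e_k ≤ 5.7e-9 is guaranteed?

25

After k steps, e_k ≈ 7.11e-02·0.514^k.
Need 0.514^k ≤ 5.7e-9/7.11e-02 = 8.01688e-08.
k ≥ ln(8.01688e-08)/ln(0.514) = -16.3391/-0.66553 = 24.551.
Smallest integer k = 25.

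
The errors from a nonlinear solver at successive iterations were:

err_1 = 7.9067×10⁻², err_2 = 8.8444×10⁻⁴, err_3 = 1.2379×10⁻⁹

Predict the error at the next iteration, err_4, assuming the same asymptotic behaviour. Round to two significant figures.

3.4e-27

First estimate the order: p ≈ ln(err_3/err_2) / ln(err_2/err_1) = ln(1.2379×10⁻⁹/8.8444×10⁻⁴)/ln(8.8444×10⁻⁴/7.9067×10⁻²) = ln(1.39964e-06)/ln(0.011186) ≈ 3.0000.
Then err_4 ≈ err_3·(err_3/err_2)^p = 1.2379×10⁻⁹·(1.39964e-06)^3.0000 = 1.2379×10⁻⁹·2.74188e-18 ≈ 3.394e-27.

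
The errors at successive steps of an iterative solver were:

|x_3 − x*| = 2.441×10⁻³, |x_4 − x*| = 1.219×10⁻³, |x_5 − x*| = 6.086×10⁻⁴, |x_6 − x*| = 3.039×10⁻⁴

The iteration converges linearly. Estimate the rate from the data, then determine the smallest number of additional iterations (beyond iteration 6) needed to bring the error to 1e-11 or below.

25

Rate ρ ≈ |x_6 − x*|/|x_5 − x*| = 3.039×10⁻⁴/6.086×10⁻⁴ = 0.4993.
After j more steps, |x_{6+j} − x*| ≈ 3.039×10⁻⁴·ρ^j; need ρ^j ≤ 1e-11/3.039×10⁻⁴ = 3.29056e-08.
j ≥ ln(3.29056e-08)/ln(0.4993) = -17.2296/-0.69455 = 24.807.
So 25 more iterations are needed.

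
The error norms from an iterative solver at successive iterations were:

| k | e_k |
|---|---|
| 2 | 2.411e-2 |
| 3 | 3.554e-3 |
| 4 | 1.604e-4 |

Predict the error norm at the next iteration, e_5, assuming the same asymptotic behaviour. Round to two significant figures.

First estimate the order: p ≈ ln(e_4/e_3) / ln(e_3/e_2) = ln(1.604e-4/3.554e-3)/ln(3.554e-3/2.411e-2) = ln(0.0451322)/ln(0.147408) ≈ 1.6182.
Then e_5 ≈ e_4·(e_4/e_3)^p = 1.604e-4·(0.0451322)^1.6182 = 1.604e-4·0.00664799 ≈ 1.066e-06.

1.1e-6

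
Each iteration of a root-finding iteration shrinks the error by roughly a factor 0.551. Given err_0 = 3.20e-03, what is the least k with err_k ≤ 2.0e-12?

36

After k steps, err_k ≈ 3.20e-03·0.551^k.
Need 0.551^k ≤ 2.0e-12/3.20e-03 = 6.25e-10.
k ≥ ln(6.25e-10)/ln(0.551) = -21.1933/-0.59602 = 35.558.
Smallest integer k = 36.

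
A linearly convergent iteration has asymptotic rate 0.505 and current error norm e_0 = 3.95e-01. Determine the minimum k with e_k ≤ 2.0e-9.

28

After k steps, e_k ≈ 3.95e-01·0.505^k.
Need 0.505^k ≤ 2.0e-9/3.95e-01 = 5.06329e-09.
k ≥ ln(5.06329e-09)/ln(0.505) = -19.1012/-0.68320 = 27.958.
Smallest integer k = 28.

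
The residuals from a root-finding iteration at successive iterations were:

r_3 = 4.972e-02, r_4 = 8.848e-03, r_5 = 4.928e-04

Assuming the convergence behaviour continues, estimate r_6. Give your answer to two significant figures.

First estimate the order: p ≈ ln(r_5/r_4) / ln(r_4/r_3) = ln(4.928e-04/8.848e-03)/ln(8.848e-03/4.972e-02) = ln(0.0556962)/ln(0.177957) ≈ 1.6729.
Then r_6 ≈ r_5·(r_5/r_4)^p = 4.928e-04·(0.0556962)^1.6729 = 4.928e-04·0.00797796 ≈ 3.932e-06.

3.9e-6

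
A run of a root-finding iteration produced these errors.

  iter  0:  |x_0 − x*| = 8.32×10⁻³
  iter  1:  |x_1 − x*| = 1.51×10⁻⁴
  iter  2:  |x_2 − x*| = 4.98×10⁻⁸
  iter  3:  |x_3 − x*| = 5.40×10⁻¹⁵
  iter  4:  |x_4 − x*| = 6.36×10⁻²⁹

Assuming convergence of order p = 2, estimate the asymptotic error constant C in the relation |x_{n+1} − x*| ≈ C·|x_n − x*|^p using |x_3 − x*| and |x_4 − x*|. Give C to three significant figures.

C ≈ |x_4 − x*| / |x_3 − x*|^2
  = 6.36×10⁻²⁹ / (5.40×10⁻¹⁵)^2
  = 6.36×10⁻²⁹ / 2.916e-29 ≈ 2.1811

2.18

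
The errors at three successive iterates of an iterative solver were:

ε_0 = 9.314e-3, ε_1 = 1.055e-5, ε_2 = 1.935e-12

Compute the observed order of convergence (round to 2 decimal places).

2.29

p ≈ ln(ε_2/ε_1) / ln(ε_1/ε_0)
  = ln(1.935e-12/1.055e-5) / ln(1.055e-5/9.314e-3)
  = ln(1.83412e-07) / ln(0.0011327)
  = -15.51153 / -6.78315 ≈ 2.28677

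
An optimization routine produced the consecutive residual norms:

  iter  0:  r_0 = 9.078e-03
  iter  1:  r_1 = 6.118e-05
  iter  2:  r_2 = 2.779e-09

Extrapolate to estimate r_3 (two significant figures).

First estimate the order: p ≈ ln(r_2/r_1) / ln(r_1/r_0) = ln(2.779e-09/6.118e-05)/ln(6.118e-05/9.078e-03) = ln(4.54233e-05)/ln(0.00673937) ≈ 2.0000.
Then r_3 ≈ r_2·(r_2/r_1)^p = 2.779e-09·(4.54233e-05)^2.0000 = 2.779e-09·2.06328e-09 ≈ 5.734e-18.

5.7e-18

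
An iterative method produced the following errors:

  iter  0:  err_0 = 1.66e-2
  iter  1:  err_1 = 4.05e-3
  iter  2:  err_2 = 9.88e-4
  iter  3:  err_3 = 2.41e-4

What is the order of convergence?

1

Consecutive ratios: err_3/err_2 = 2.41e-4/9.88e-4 = 0.243927, err_2/err_1 = 9.88e-4/4.05e-3 = 0.243951.
p ≈ ln(0.243927)/ln(0.243951) = -1.4109/-1.4108 ≈ 1.00.
So the convergence is linear (order 1).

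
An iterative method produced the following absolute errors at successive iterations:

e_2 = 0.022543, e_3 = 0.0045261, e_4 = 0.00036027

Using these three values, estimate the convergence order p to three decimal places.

p ≈ ln(e_4/e_3) / ln(e_3/e_2)
  = ln(0.00036027/0.0045261) / ln(0.0045261/0.022543)
  = ln(0.0795983) / ln(0.200776)
  = -2.530763 / -1.605565 ≈ 1.576244

1.576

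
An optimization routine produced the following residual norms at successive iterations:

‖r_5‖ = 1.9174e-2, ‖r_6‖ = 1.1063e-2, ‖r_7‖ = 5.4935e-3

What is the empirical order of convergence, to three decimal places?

p ≈ ln(‖r_7‖/‖r_6‖) / ln(‖r_6‖/‖r_5‖)
  = ln(5.4935e-3/1.1063e-2) / ln(1.1063e-2/1.9174e-2)
  = ln(0.496565) / ln(0.576979)
  = -0.700041 / -0.549949 ≈ 1.272920

1.273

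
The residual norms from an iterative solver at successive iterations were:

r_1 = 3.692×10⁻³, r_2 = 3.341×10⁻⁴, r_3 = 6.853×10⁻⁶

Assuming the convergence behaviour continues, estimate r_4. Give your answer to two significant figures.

First estimate the order: p ≈ ln(r_3/r_2) / ln(r_2/r_1) = ln(6.853×10⁻⁶/3.341×10⁻⁴)/ln(3.341×10⁻⁴/3.692×10⁻³) = ln(0.0205118)/ln(0.090493) ≈ 1.6178.
Then r_4 ≈ r_3·(r_3/r_2)^p = 6.853×10⁻⁶·(0.0205118)^1.6178 = 6.853×10⁻⁶·0.00185849 ≈ 1.274e-08.

1.3e-8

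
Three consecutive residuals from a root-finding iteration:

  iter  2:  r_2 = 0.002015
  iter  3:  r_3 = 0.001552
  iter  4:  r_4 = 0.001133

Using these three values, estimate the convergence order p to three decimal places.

p ≈ ln(r_4/r_3) / ln(r_3/r_2)
  = ln(0.001133/0.001552) / ln(0.001552/0.002015)
  = ln(0.730026) / ln(0.770223)
  = -0.314675 / -0.261075 ≈ 1.205305

1.205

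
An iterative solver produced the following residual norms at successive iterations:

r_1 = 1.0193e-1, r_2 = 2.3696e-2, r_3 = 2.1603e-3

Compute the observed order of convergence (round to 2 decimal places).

p ≈ ln(r_3/r_2) / ln(r_2/r_1)
  = ln(2.1603e-3/2.3696e-2) / ln(2.3696e-2/1.0193e-1)
  = ln(0.0911673) / ln(0.232473)
  = -2.39506 / -1.45898 ≈ 1.64160

1.64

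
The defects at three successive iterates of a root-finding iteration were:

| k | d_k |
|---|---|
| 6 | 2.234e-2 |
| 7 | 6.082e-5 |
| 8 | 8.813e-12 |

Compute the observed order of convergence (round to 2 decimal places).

p ≈ ln(d_8/d_7) / ln(d_7/d_6)
  = ln(8.813e-12/6.082e-5) / ln(6.082e-5/2.234e-2)
  = ln(1.44903e-07) / ln(0.00272247)
  = -15.74720 / -5.90622 ≈ 2.66621

2.67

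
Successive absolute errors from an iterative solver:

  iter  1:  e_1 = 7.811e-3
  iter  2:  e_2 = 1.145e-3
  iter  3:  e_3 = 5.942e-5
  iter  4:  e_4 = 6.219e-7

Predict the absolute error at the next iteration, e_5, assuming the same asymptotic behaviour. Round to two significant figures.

5.5e-10

First estimate the order: p ≈ ln(e_4/e_3) / ln(e_3/e_2) = ln(6.219e-7/5.942e-5)/ln(5.942e-5/1.145e-3) = ln(0.0104662)/ln(0.0518952) ≈ 1.5412.
Then e_5 ≈ e_4·(e_4/e_3)^p = 6.219e-7·(0.0104662)^1.5412 = 6.219e-7·0.000887358 ≈ 5.518e-10.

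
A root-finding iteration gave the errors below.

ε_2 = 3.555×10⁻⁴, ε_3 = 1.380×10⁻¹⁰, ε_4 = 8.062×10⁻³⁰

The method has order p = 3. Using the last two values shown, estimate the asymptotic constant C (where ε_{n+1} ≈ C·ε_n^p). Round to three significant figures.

3.07

C ≈ ε_4 / ε_3^3
  = 8.062×10⁻³⁰ / (1.380×10⁻¹⁰)^3
  = 8.062×10⁻³⁰ / 2.62807e-30 ≈ 3.0676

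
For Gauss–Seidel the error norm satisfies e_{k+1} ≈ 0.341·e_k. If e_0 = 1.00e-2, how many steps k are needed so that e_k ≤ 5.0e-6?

After k steps, e_k ≈ 1.00e-2·0.341^k.
Need 0.341^k ≤ 5.0e-6/1.00e-2 = 0.0005.
k ≥ ln(0.0005)/ln(0.341) = -7.6009/-1.07587 = 7.065.
Smallest integer k = 8.

8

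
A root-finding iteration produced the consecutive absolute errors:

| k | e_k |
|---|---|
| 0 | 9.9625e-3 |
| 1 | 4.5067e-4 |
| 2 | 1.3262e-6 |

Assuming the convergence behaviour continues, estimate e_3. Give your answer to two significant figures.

2.3e-11

First estimate the order: p ≈ ln(e_2/e_1) / ln(e_1/e_0) = ln(1.3262e-6/4.5067e-4)/ln(4.5067e-4/9.9625e-3) = ln(0.00294273)/ln(0.0452366) ≈ 1.8827.
Then e_3 ≈ e_2·(e_2/e_1)^p = 1.3262e-6·(0.00294273)^1.8827 = 1.3262e-6·1.7156e-05 ≈ 2.275e-11.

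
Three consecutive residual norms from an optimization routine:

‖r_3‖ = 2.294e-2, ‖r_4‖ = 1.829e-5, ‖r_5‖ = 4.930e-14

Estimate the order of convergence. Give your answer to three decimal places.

2.766

p ≈ ln(‖r_5‖/‖r_4‖) / ln(‖r_4‖/‖r_3‖)
  = ln(4.930e-14/1.829e-5) / ln(1.829e-5/2.294e-2)
  = ln(2.69546e-09) / ln(0.000797297)
  = -19.731697 / -7.134283 ≈ 2.765758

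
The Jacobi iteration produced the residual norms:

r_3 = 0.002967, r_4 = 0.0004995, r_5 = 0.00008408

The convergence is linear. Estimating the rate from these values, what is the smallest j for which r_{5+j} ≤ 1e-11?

9

Rate ρ ≈ r_5/r_4 = 0.00008408/0.0004995 = 0.1683.
After j more steps, r_{5+j} ≈ 0.00008408·ρ^j; need ρ^j ≤ 1e-11/0.00008408 = 1.18934e-07.
j ≥ ln(1.18934e-07)/ln(0.1683) = -15.9447/-1.78201 = 8.948.
So 9 more iterations are needed.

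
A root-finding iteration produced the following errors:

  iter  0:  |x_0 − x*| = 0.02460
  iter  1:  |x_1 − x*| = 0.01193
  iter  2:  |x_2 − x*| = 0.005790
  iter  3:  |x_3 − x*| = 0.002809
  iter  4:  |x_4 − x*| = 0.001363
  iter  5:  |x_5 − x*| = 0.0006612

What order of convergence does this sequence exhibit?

Consecutive ratios: |x_5 − x*|/|x_4 − x*| = 0.0006612/0.001363 = 0.485106, |x_4 − x*|/|x_3 − x*| = 0.001363/0.002809 = 0.485226.
p ≈ ln(0.485106)/ln(0.485226) = -0.7234/-0.7231 ≈ 1.00.
So the convergence is linear (order 1).

1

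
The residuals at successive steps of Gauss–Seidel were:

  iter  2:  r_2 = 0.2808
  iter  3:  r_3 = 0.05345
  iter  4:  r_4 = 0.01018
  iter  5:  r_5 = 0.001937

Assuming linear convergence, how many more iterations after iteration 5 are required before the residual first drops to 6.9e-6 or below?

4

Rate ρ ≈ r_5/r_4 = 0.001937/0.01018 = 0.1903.
After j more steps, r_{5+j} ≈ 0.001937·ρ^j; need ρ^j ≤ 6.9e-6/0.001937 = 0.00356221.
j ≥ ln(0.00356221)/ln(0.1903) = -5.6374/-1.65915 = 3.398.
So 4 more iterations are needed.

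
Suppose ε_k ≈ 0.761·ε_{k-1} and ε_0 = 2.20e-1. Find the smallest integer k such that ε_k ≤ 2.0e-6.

After k steps, ε_k ≈ 2.20e-1·0.761^k.
Need 0.761^k ≤ 2.0e-6/2.20e-1 = 9.09091e-06.
k ≥ ln(9.09091e-06)/ln(0.761) = -11.6082/-0.27312 = 42.502.
Smallest integer k = 43.

43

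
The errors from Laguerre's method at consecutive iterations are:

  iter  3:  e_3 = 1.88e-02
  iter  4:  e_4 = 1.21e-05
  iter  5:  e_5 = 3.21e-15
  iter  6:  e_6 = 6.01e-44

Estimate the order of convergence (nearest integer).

3

Consecutive ratios: e_6/e_5 = 6.01e-44/3.21e-15 = 1.87227e-29, e_5/e_4 = 3.21e-15/1.21e-05 = 2.65289e-10.
p ≈ ln(1.87227e-29)/ln(2.65289e-10) = -66.1478/-22.0502 ≈ 3.00.
So the convergence is cubic (order 3).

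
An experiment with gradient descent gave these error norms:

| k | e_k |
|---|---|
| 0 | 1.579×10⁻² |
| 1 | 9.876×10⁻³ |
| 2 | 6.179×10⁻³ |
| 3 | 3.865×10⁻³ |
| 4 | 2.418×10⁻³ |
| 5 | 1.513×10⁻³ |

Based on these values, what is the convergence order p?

Consecutive ratios: e_5/e_4 = 1.513×10⁻³/2.418×10⁻³ = 0.625724, e_4/e_3 = 2.418×10⁻³/3.865×10⁻³ = 0.625614.
p ≈ ln(0.625724)/ln(0.625614) = -0.4688/-0.4690 ≈ 1.00.
So the convergence is linear (order 1).

1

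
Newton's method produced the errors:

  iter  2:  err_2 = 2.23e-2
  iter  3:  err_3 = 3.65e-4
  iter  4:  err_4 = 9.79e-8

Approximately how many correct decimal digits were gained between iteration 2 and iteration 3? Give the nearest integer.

2

Digits gained ≈ log₁₀(err_2/err_3) = log₁₀(2.23e-2/3.65e-4) = log₁₀(61.0959) ≈ 1.786.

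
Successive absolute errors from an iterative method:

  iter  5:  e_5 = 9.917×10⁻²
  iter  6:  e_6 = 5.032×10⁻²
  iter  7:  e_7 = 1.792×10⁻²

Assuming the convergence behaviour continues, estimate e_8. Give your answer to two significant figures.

3.7e-3

First estimate the order: p ≈ ln(e_7/e_6) / ln(e_6/e_5) = ln(1.792×10⁻²/5.032×10⁻²)/ln(5.032×10⁻²/9.917×10⁻²) = ln(0.356121)/ln(0.507412) ≈ 1.5219.
Then e_8 ≈ e_7·(e_7/e_6)^p = 1.792×10⁻²·(0.356121)^1.5219 = 1.792×10⁻²·0.207767 ≈ 0.003723.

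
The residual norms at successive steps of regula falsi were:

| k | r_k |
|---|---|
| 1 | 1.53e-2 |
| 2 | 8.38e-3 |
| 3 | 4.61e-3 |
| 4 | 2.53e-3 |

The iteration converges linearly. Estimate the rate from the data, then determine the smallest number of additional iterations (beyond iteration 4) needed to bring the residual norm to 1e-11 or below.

33

Rate ρ ≈ r_4/r_3 = 2.53e-3/4.61e-3 = 0.5488.
After j more steps, r_{4+j} ≈ 2.53e-3·ρ^j; need ρ^j ≤ 1e-11/2.53e-3 = 3.95257e-09.
j ≥ ln(3.95257e-09)/ln(0.5488) = -19.3489/-0.60002 = 32.247.
So 33 more iterations are needed.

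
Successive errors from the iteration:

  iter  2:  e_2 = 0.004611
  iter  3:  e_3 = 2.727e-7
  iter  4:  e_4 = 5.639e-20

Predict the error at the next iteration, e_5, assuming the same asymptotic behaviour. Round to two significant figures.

5.0e-58

First estimate the order: p ≈ ln(e_4/e_3) / ln(e_3/e_2) = ln(5.639e-20/2.727e-7)/ln(2.727e-7/0.004611) = ln(2.06784e-13)/ln(5.91412e-05) ≈ 3.0000.
Then e_5 ≈ e_4·(e_4/e_3)^p = 5.639e-20·(2.06784e-13)^3.0000 = 5.639e-20·8.84201e-39 ≈ 4.986e-58.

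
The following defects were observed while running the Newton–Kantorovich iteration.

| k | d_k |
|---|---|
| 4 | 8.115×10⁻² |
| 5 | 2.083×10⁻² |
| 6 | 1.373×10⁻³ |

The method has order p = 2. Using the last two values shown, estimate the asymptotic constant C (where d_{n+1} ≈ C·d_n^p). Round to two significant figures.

3.2

C ≈ d_6 / d_5^2
  = 1.373×10⁻³ / (2.083×10⁻²)^2
  = 1.373×10⁻³ / 0.000433889 ≈ 3.1644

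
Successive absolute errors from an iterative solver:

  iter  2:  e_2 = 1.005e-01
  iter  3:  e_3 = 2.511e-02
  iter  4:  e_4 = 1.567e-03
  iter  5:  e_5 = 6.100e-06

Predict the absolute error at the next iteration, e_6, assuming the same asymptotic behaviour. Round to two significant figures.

9.2e-11

First estimate the order: p ≈ ln(e_5/e_4) / ln(e_4/e_3) = ln(6.100e-06/1.567e-03)/ln(1.567e-03/2.511e-02) = ln(0.00389279)/ln(0.0624054) ≈ 2.0002.
Then e_6 ≈ e_5·(e_5/e_4)^p = 6.100e-06·(0.00389279)^2.0002 = 6.100e-06·1.5137e-05 ≈ 9.234e-11.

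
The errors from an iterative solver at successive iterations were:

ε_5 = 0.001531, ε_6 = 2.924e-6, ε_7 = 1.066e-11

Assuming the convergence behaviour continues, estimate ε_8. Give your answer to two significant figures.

1.4e-22

First estimate the order: p ≈ ln(ε_7/ε_6) / ln(ε_6/ε_5) = ln(1.066e-11/2.924e-6)/ln(2.924e-6/0.001531) = ln(3.64569e-06)/ln(0.00190986) ≈ 2.0001.
Then ε_8 ≈ ε_7·(ε_7/ε_6)^p = 1.066e-11·(3.64569e-06)^2.0001 = 1.066e-11·1.32744e-11 ≈ 1.415e-22.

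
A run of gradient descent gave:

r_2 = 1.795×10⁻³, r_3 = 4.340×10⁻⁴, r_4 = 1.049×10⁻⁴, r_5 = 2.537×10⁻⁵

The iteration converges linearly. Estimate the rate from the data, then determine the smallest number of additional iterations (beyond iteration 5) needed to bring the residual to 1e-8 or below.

Rate ρ ≈ r_5/r_4 = 2.537×10⁻⁵/1.049×10⁻⁴ = 0.2418.
After j more steps, r_{5+j} ≈ 2.537×10⁻⁵·ρ^j; need ρ^j ≤ 1e-8/2.537×10⁻⁵ = 0.000394166.
j ≥ ln(0.000394166)/ln(0.2418) = -7.8387/-1.41964 = 5.522.
So 6 more iterations are needed.

6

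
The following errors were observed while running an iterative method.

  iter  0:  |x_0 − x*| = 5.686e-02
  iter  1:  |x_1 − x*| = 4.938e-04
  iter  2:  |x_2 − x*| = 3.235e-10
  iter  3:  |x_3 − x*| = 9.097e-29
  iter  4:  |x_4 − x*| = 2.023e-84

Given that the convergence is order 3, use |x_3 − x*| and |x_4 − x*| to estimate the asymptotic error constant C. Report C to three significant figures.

C ≈ |x_4 − x*| / |x_3 − x*|^3
  = 2.023e-84 / (9.097e-29)^3
  = 2.023e-84 / 7.52826e-85 ≈ 2.6872

2.69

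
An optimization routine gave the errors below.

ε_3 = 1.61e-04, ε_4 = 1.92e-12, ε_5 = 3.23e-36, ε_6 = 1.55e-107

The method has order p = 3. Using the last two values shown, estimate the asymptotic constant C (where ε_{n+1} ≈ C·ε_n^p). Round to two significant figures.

C ≈ ε_6 / ε_5^3
  = 1.55e-107 / (3.23e-36)^3
  = 1.55e-107 / 3.36983e-107 ≈ 0.45996

0.46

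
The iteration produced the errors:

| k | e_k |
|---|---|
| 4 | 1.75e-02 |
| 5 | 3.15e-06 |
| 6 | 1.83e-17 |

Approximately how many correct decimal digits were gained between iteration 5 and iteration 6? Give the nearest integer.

Digits gained ≈ log₁₀(e_5/e_6) = log₁₀(3.15e-06/1.83e-17) = log₁₀(1.72131e+11) ≈ 11.236.

11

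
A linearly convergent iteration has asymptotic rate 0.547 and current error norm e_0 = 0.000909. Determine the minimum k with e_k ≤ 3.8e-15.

After k steps, e_k ≈ 0.000909·0.547^k.
Need 0.547^k ≤ 3.8e-15/0.000909 = 4.18042e-12.
k ≥ ln(4.18042e-12)/ln(0.547) = -26.2006/-0.60331 = 43.428.
Smallest integer k = 44.

44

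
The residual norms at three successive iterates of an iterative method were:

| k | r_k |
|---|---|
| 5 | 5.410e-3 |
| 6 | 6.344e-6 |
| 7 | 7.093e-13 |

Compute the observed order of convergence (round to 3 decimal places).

p ≈ ln(r_7/r_6) / ln(r_6/r_5)
  = ln(7.093e-13/6.344e-6) / ln(6.344e-6/5.410e-3)
  = ln(1.11806e-07) / ln(0.00117264)
  = -16.006501 / -6.748498 ≈ 2.371861

2.372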